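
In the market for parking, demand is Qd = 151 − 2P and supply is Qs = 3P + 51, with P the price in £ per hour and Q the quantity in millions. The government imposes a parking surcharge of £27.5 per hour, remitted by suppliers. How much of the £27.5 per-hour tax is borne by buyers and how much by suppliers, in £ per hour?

Buyers bear £16.5 per hour; suppliers bear £11 per hour.

Without the tax, 151 − 2P = 3P + 51 gives 5P = 100, so P* = £20 and Q* = 111.
With the tax collected from suppliers, supply shifts: Qs = 3(P − 27.5) + 51.
Solving gives Q = 78 with buyers paying £36.5 and suppliers receiving £9 (the £27.5 wedge).
Burden on buyers: £16.5; on suppliers: £11. (They sum to £27.5.)
The less price-elastic side of the market bears the larger share of a per-unit tax.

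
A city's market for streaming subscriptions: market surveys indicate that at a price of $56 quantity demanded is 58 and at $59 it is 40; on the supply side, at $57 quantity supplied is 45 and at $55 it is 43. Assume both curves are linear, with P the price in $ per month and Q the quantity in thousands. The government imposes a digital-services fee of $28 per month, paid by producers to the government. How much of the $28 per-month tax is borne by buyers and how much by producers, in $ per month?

Demand slope: (40 − 58)/(59 − 56) = -6, so Qd = 394 − 6P.
Supply slope: (43 − 45)/(55 − 57) = 1, so Qs = P − 12.
Before the tax: set 394 − 6P = P − 12 → P* = $58, Q* = 46.
With the tax collected from producers, supply shifts: Qs = (P − 28) − 12.
Solving gives Q = 22 with buyers paying $62 and producers receiving $34 (the $28 wedge).
Burden on buyers: $4; on producers: $24. (They sum to $28.)

Buyers bear $4 per month; producers bear $24 per month.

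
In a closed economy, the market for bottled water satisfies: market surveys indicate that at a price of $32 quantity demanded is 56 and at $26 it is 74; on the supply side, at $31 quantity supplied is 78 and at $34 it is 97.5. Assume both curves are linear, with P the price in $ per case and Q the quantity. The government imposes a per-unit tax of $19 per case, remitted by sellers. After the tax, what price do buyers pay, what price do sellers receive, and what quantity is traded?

Buyers pay $42; sellers receive $23; quantity = 26.

Demand slope: (74 − 56)/(26 − 32) = -3, so Qd = 152 − 3P.
Supply slope: (97.5 − 78)/(34 − 31) = 6.5, so Qs = 6.5P − 123.5.
Before the tax: set 152 − 3P = 6.5P − 123.5 → P* = $29, Q* = 65.
With the tax collected from sellers, supply shifts: Qs = 6.5(P − 19) − 123.5.
Solving gives Q = 26 with buyers paying $42 and sellers receiving $23 (the $19 wedge).
The less price-elastic side of the market bears the larger share of a per-unit tax.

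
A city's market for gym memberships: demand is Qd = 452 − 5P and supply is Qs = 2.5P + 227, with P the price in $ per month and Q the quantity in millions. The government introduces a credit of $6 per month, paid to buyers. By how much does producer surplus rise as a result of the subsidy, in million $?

Producer surplus rises by $1228 million.

Without the subsidy, 452 − 5P = 2.5P + 227 gives 7.5P = 225, so P* = $30 and Q* = 302.
With a per-unit subsidy paid to buyers, each effectively pays P − 6, so demand becomes Qd = 452 − 5(P − 6).
New equilibrium: buyers pay $28, sellers receive $34, Q = 312. (Wedge: Pb − Ps = −6.)
ΔPS is the trapezoid between Q = 312 and Q = 302 of height $4: ½ · (302 + 312) · 4 = $1228.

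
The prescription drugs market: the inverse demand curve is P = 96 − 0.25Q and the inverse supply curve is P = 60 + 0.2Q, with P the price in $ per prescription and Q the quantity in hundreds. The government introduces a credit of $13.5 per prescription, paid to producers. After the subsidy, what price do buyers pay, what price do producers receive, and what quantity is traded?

Rewrite in direct form: Qd = 384 − 4P and Qs = 5P − 300.
Without the subsidy, 384 − 4P = 5P − 300 gives 9P = 684, so P* = $76 and Q* = 80.
With a per-unit subsidy paid to producers, each receives P + 13.5 per unit sold, so supply becomes Qs = 5(P + 13.5) − 300.
New equilibrium: buyers pay $68.5, producers receive $82, Q = 110. (Wedge: Pb − Ps = −13.5.)

Buyers pay $68.5; producers receive $82; quantity = 110.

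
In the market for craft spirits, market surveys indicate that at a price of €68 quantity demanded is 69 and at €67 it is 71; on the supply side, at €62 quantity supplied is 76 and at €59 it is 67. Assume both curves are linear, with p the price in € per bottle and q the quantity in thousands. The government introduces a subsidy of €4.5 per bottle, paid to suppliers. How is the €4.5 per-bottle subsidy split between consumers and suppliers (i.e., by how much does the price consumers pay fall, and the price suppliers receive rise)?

Demand slope: (71 − 69)/(67 − 68) = -2, so qd = 205 − 2p.
Supply slope: (67 − 76)/(59 − 62) = 3, so qs = 3p − 110.
Before the subsidy: set 205 − 2p = 3p − 110 → p* = €63, q* = 79.
With a per-unit subsidy paid to suppliers, each receives p + 4.5 per unit sold, so supply becomes qs = 3(p + 4.5) − 110.
New equilibrium: consumers pay €60.3, suppliers receive €64.8, q = 84.4. (Wedge: pb − ps = −4.5.)
Gain to consumers: €2.7; to suppliers: €1.8. (They sum to €4.5.)

Consumers gain €2.7 per bottle; suppliers gain €1.8 per bottle.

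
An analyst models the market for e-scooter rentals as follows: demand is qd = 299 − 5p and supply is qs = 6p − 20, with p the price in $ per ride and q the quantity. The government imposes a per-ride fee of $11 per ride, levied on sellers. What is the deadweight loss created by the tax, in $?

Deadweight loss = $165.

Without the tax, 299 − 5p = 6p − 20 gives 11p = 319, so p* = $29 and q* = 154.
With the tax collected from sellers, supply shifts: qs = 6(p − 11) − 20.
New equilibrium: buyers pay $35, sellers receive $24, q = 124. (Wedge: pb − ps = 11.)
Quantity falls by |ΔQ| = |154 − 124| = 30.
DWL = ½ · t · |ΔQ| = ½ · 11 · 30 = $165.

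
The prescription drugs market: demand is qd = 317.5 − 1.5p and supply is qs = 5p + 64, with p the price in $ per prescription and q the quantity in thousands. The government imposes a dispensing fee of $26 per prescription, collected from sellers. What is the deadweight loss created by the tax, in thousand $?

Without the tax, 317.5 − 1.5p = 5p + 64 gives 6.5p = 253.5, so p* = $39 and q* = 259.
With the tax collected from sellers, supply shifts: qs = 5(p − 26) + 64.
Solving gives q = 229 with buyers paying $59 and sellers receiving $33 (the $26 wedge).
Quantity falls by |ΔQ| = |259 − 229| = 30.
DWL = ½ · t · |ΔQ| = ½ · 26 · 30 = $390.

Deadweight loss = $390 thousand.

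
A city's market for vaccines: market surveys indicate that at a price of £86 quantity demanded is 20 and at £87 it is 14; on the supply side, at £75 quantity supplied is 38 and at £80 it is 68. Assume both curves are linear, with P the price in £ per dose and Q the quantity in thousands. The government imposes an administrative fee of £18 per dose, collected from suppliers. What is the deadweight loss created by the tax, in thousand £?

Demand slope: (14 − 20)/(87 − 86) = -6, so Qd = 536 − 6P.
Supply slope: (68 − 38)/(80 − 75) = 6, so Qs = 6P − 412.
Without the tax, 536 − 6P = 6P − 412 gives 12P = 948, so P* = £79 and Q* = 62.
With the tax collected from suppliers, supply shifts: Qs = 6(P − 18) − 412.
Solving gives Q = 8 with consumers paying £88 and suppliers receiving £70 (the £18 wedge).
Quantity falls by |ΔQ| = |62 − 8| = 54.
DWL = ½ · t · |ΔQ| = ½ · 18 · 54 = £486.

Deadweight loss = £486 thousand.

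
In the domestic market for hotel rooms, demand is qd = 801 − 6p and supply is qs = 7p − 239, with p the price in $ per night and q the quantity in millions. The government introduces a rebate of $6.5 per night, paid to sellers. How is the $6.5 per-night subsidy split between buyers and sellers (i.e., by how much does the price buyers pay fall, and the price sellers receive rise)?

Buyers gain $3.5 per night; sellers gain $3 per night.

Without the subsidy, 801 − 6p = 7p − 239 gives 13p = 1040, so p* = $80 and q* = 321.
With a per-unit subsidy paid to sellers, each receives p + 6.5 per unit sold, so supply becomes qs = 7(p + 6.5) − 239.
Solving gives q = 342 with buyers paying $76.5 and sellers receiving $83 (the $6.5 wedge).
Gain to buyers: $3.5; to sellers: $3. (They sum to $6.5.)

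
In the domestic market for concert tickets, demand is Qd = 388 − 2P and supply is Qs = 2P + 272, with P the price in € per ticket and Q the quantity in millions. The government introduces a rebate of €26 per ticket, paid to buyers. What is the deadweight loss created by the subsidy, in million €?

Before the subsidy: set 388 − 2P = 2P + 272 → P* = €29, Q* = 330.
With a per-unit subsidy paid to buyers, each effectively pays P − 26, so demand becomes Qd = 388 − 2(P − 26).
New equilibrium: buyers pay €16, sellers receive €42, Q = 356. (Wedge: Pb − Ps = −26.)
Quantity rises by |ΔQ| = |330 − 356| = 26.
DWL = ½ · t · |ΔQ| = ½ · 26 · 26 = €338.

Deadweight loss = €338 million.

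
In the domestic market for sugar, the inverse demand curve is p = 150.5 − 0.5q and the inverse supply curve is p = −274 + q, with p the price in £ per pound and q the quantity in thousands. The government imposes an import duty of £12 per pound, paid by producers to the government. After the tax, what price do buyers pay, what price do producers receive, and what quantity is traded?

Inverting to q(p) form: qd = 301 − 2p; qs = p + 274.
Before the tax: set 301 − 2p = p + 274 → p* = £9, q* = 283.
With the tax collected from producers, supply shifts: qs = (p − 12) + 274.
Solving gives q = 275 with buyers paying £13 and producers receiving £1 (the £12 wedge).
The less price-elastic side of the market bears the larger share of a per-unit tax.

Buyers pay £13; producers receive £1; quantity = 275.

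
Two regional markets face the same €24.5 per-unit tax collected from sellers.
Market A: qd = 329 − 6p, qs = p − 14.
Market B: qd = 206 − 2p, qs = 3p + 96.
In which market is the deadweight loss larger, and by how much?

Market B, by €102.9.

Market A: pre-tax p* = €49, q* = 35; post-tax q = 14; deadweight loss = €257.25.
Market B: pre-tax p* = €22, q* = 162; post-tax q = 132.6; deadweight loss = €360.15.
Difference: €257.25 vs €360.15 → market B is larger by €102.9.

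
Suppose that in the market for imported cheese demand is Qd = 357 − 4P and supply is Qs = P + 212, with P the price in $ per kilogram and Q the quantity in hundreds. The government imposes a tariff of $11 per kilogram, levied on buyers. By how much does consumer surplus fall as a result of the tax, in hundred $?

Consumer surplus falls by $520.52 hundred.

Without the tax, 357 − 4P = P + 212 gives 5P = 145, so P* = $29 and Q* = 241.
With the tax collected from buyers, demand (in seller-price terms) shifts: Qd = 357 − 4(P + 11).
New equilibrium: buyers pay $31.2, producers receive $20.2, Q = 232.2. (Wedge: Pb − Ps = 11.)
ΔCS is the trapezoid between Q = 232.2 and Q = 241 of height $2.2: ½ · (241 + 232.2) · 2.2 = $520.52.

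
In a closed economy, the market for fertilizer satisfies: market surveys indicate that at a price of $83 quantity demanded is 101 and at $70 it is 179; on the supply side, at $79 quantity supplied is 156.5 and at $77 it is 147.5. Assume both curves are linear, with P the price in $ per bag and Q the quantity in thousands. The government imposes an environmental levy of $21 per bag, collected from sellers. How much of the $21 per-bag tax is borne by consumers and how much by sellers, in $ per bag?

Demand slope: (179 − 101)/(70 − 83) = -6, so Qd = 599 − 6P.
Supply slope: (147.5 − 156.5)/(77 − 79) = 4.5, so Qs = 4.5P − 199.
Without the tax, 599 − 6P = 4.5P − 199 gives 10.5P = 798, so P* = $76 and Q* = 143.
With the tax collected from sellers, supply shifts: Qs = 4.5(P − 21) − 199.
Solving gives Q = 89 with consumers paying $85 and sellers receiving $64 (the $21 wedge).
Burden on consumers: $9; on sellers: $12. (They sum to $21.)

Consumers bear $9 per bag; sellers bear $12 per bag.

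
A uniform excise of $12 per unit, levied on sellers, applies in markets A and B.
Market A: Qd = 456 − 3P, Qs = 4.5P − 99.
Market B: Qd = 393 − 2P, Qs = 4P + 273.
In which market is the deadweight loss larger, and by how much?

Market A: pre-tax P* = $74, Q* = 234; post-tax Q = 212.4; deadweight loss = $129.6.
Market B: pre-tax P* = $20, Q* = 353; post-tax Q = 337; deadweight loss = $96.
Difference: $129.6 vs $96 → market A is larger by $33.6.

Market A, by $33.6.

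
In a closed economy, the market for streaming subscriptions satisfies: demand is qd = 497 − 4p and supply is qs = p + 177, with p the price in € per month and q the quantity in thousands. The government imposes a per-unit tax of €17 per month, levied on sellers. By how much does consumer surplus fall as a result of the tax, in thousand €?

Consumer surplus falls by €796.28 thousand.

Before the tax: set 497 − 4p = p + 177 → p* = €64, q* = 241.
With the tax collected from sellers, supply shifts: qs = (p − 17) + 177.
Solving gives q = 227.4 with consumers paying €67.4 and sellers receiving €50.4 (the €17 wedge).
ΔCS is the trapezoid between Q = 227.4 and Q = 241 of height €3.4: ½ · (241 + 227.4) · 3.4 = €796.28.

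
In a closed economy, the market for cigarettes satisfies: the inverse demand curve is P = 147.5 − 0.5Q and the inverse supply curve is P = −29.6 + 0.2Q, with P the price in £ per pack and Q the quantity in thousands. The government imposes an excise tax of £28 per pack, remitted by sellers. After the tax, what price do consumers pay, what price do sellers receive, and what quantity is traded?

Rewrite in direct form: Qd = 295 − 2P and Qs = 5P + 148.
Without the tax, 295 − 2P = 5P + 148 gives 7P = 147, so P* = £21 and Q* = 253.
With the tax collected from sellers, supply shifts: Qs = 5(P − 28) + 148.
New equilibrium: consumers pay £41, sellers receive £13, Q = 213. (Wedge: Pb − Ps = 28.)

Consumers pay £41; sellers receive £13; quantity = 213.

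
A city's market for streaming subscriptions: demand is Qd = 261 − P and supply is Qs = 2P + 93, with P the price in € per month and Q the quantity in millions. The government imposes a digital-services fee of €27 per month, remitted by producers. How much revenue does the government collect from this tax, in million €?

Without the tax, 261 − P = 2P + 93 gives 3P = 168, so P* = €56 and Q* = 205.
With the tax collected from producers, supply shifts: Qs = 2(P − 27) + 93.
New equilibrium: buyers pay €74, producers receive €47, Q = 187. (Wedge: Pb − Ps = 27.)
Revenue = t · Q = 27 · 187 = €5049.

Tax revenue = €5049 million.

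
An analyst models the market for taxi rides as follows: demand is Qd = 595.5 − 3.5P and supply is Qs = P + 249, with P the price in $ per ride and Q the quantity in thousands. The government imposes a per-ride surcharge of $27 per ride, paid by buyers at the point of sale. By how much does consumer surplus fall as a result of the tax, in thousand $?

Without the tax, 595.5 − 3.5P = P + 249 gives 4.5P = 346.5, so P* = $77 and Q* = 326.
With the tax collected from buyers, demand (in seller-price terms) shifts: Qd = 595.5 − 3.5(P + 27).
Solving gives Q = 305 with buyers paying $83 and sellers receiving $56 (the $27 wedge).
ΔCS is the trapezoid between Q = 305 and Q = 326 of height $6: ½ · (326 + 305) · 6 = $1893.

Consumer surplus falls by $1893 thousand.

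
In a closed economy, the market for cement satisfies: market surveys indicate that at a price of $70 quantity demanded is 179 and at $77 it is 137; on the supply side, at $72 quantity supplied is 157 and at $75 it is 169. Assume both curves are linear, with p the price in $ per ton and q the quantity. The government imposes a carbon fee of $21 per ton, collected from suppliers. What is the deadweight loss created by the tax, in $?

Demand slope: (137 − 179)/(77 − 70) = -6, so qd = 599 − 6p.
Supply slope: (169 − 157)/(75 − 72) = 4, so qs = 4p − 131.
Before the tax: set 599 − 6p = 4p − 131 → p* = $73, q* = 161.
With the tax collected from suppliers, supply shifts: qs = 4(p − 21) − 131.
Solving gives q = 110.6 with buyers paying $81.4 and suppliers receiving $60.4 (the $21 wedge).
Quantity falls by |ΔQ| = |161 − 110.6| = 50.4.
DWL = ½ · t · |ΔQ| = ½ · 21 · 50.4 = $529.2.

Deadweight loss = $529.2.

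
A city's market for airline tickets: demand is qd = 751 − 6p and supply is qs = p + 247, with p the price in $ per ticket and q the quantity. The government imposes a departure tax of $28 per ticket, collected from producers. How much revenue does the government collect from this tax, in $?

Tax revenue = $8260.

Before the tax: set 751 − 6p = p + 247 → p* = $72, q* = 319.
With the tax collected from producers, supply shifts: qs = (p − 28) + 247.
Solving gives q = 295 with consumers paying $76 and producers receiving $48 (the $28 wedge).
Revenue = t · Q = 28 · 295 = $8260.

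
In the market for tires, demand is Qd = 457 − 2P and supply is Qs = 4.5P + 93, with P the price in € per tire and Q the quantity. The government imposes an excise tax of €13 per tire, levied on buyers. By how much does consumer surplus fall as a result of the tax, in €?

Without the tax, 457 − 2P = 4.5P + 93 gives 6.5P = 364, so P* = €56 and Q* = 345.
With the tax collected from buyers, demand (in seller-price terms) shifts: Qd = 457 − 2(P + 13).
New equilibrium: buyers pay €65, suppliers receive €52, Q = 327. (Wedge: Pb − Ps = 13.)
ΔCS is the trapezoid between Q = 327 and Q = 345 of height €9: ½ · (345 + 327) · 9 = €3024.

Consumer surplus falls by €3024.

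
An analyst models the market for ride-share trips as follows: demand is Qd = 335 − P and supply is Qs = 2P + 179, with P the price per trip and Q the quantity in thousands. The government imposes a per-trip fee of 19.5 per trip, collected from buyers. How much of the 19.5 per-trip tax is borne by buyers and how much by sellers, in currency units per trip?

Buyers bear 13 per trip; sellers bear 6.5 per trip.

Without the tax, 335 − P = 2P + 179 gives 3P = 156, so P* = 52 and Q* = 283.
With the tax collected from buyers, demand (in seller-price terms) shifts: Qd = 335 − (P + 19.5).
Solving gives Q = 270 with buyers paying 65 and sellers receiving 45.5 (the 19.5 wedge).
Burden on buyers: 13; on sellers: 6.5. (They sum to 19.5.)
The less price-elastic side of the market bears the larger share of a per-unit tax.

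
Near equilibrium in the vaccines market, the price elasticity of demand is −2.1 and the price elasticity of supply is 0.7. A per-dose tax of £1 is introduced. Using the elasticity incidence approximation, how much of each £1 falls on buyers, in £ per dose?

Incidence ratio: buyers' share ≈ εs / (εs + |εd|) = 0.7 / (0.7 + 2.1) = 0.25.
So buyers bear ≈ 0.25 × £1 = £0.25; suppliers bear £0.75.

Buyers bear ≈ £0.25 per dose.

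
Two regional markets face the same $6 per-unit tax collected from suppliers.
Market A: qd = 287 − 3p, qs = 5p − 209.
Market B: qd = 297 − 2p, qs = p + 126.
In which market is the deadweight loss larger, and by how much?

Market A, by $21.75.

Market A: pre-tax p* = $62, q* = 101; post-tax q = 89.75; deadweight loss = $33.75.
Market B: pre-tax p* = $57, q* = 183; post-tax q = 179; deadweight loss = $12.
Difference: $33.75 vs $12 → market A is larger by $21.75.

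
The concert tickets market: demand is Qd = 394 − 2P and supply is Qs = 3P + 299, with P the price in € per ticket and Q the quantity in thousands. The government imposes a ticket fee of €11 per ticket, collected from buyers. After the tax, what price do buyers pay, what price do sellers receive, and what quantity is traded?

Buyers pay €25.6; sellers receive €14.6; quantity = 342.8.

Before the tax: set 394 − 2P = 3P + 299 → P* = €19, Q* = 356.
With the tax collected from buyers, demand (in seller-price terms) shifts: Qd = 394 − 2(P + 11).
New equilibrium: buyers pay €25.6, sellers receive €14.6, Q = 342.8. (Wedge: Pb − Ps = 11.)
The less price-elastic side of the market bears the larger share of a per-unit tax.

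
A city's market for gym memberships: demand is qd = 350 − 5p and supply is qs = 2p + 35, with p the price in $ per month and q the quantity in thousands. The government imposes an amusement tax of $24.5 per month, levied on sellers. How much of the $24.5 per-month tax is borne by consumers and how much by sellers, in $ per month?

Without the tax, 350 − 5p = 2p + 35 gives 7p = 315, so p* = $45 and q* = 125.
With the tax collected from sellers, supply shifts: qs = 2(p − 24.5) + 35.
New equilibrium: consumers pay $52, sellers receive $27.5, q = 90. (Wedge: pb − ps = 24.5.)
Burden on consumers: $7; on sellers: $17.5. (They sum to $24.5.)
The less price-elastic side of the market bears the larger share of a per-unit tax.

Consumers bear $7 per month; sellers bear $17.5 per month.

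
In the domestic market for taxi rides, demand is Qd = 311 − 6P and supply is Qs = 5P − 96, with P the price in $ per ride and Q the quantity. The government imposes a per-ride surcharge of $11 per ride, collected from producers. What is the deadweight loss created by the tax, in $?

Before the tax: set 311 − 6P = 5P − 96 → P* = $37, Q* = 89.
With the tax collected from producers, supply shifts: Qs = 5(P − 11) − 96.
Solving gives Q = 59 with consumers paying $42 and producers receiving $31 (the $11 wedge).
Quantity falls by |ΔQ| = |89 − 59| = 30.
DWL = ½ · t · |ΔQ| = ½ · 11 · 30 = $165.

Deadweight loss = $165.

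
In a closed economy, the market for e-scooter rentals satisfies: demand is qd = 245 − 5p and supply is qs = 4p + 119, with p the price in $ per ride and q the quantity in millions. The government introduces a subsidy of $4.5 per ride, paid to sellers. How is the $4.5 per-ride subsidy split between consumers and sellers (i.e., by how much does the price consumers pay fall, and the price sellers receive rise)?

Consumers gain $2 per ride; sellers gain $2.5 per ride.

Before the subsidy: set 245 − 5p = 4p + 119 → p* = $14, q* = 175.
With a per-unit subsidy paid to sellers, each receives p + 4.5 per unit sold, so supply becomes qs = 4(p + 4.5) + 119.
Solving gives q = 185 with consumers paying $12 and sellers receiving $16.5 (the $4.5 wedge).
Gain to consumers: $2; to sellers: $2.5. (They sum to $4.5.)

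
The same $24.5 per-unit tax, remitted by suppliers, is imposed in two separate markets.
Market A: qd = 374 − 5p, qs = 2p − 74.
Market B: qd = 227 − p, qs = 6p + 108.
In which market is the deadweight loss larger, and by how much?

Market A: pre-tax p* = $64, q* = 54; post-tax q = 19; deadweight loss = $428.75.
Market B: pre-tax p* = $17, q* = 210; post-tax q = 189; deadweight loss = $257.25.
Difference: $428.75 vs $257.25 → market A is larger by $171.5.

Market A, by $171.5.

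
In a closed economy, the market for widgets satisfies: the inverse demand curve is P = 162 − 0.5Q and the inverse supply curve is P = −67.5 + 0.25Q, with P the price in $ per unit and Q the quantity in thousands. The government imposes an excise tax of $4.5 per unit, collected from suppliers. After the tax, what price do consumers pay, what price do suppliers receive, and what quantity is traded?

Consumers pay $12; suppliers receive $7.5; quantity = 300.

Rewrite in direct form: Qd = 324 − 2P and Qs = 4P + 270.
Without the tax, 324 − 2P = 4P + 270 gives 6P = 54, so P* = $9 and Q* = 306.
With the tax collected from suppliers, supply shifts: Qs = 4(P − 4.5) + 270.
Solving gives Q = 300 with consumers paying $12 and suppliers receiving $7.5 (the $4.5 wedge).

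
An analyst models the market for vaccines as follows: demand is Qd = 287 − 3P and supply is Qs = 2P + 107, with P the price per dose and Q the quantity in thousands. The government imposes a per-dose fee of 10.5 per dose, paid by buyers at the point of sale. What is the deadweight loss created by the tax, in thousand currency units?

Deadweight loss = 66.15 thousand.

Before the tax: set 287 − 3P = 2P + 107 → P* = 36, Q* = 179.
With the tax collected from buyers, demand (in seller-price terms) shifts: Qd = 287 − 3(P + 10.5).
Solving gives Q = 166.4 with buyers paying 40.2 and suppliers receiving 29.7 (the 10.5 wedge).
Quantity falls by |ΔQ| = |179 − 166.4| = 12.6.
DWL = ½ · t · |ΔQ| = ½ · 10.5 · 12.6 = 66.15.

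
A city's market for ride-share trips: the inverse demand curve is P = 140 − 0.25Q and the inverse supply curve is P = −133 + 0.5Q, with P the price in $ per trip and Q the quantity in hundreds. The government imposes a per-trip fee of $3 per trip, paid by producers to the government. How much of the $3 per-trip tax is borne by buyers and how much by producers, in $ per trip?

Rewrite in direct form: Qd = 560 − 4P and Qs = 2P + 266.
Before the tax: set 560 − 4P = 2P + 266 → P* = $49, Q* = 364.
With the tax collected from producers, supply shifts: Qs = 2(P − 3) + 266.
New equilibrium: buyers pay $50, producers receive $47, Q = 360. (Wedge: Pb − Ps = 3.)
Burden on buyers: $1; on producers: $2. (They sum to $3.)
The less price-elastic side of the market bears the larger share of a per-unit tax.

Buyers bear $1 per trip; producers bear $2 per trip.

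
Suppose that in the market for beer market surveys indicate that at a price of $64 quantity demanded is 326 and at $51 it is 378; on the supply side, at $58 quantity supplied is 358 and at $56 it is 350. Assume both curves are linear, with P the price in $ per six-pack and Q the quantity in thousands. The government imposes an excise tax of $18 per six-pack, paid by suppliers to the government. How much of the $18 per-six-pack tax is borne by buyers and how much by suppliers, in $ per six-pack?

Buyers bear $9 per six-pack; suppliers bear $9 per six-pack.

Demand slope: (378 − 326)/(51 − 64) = -4, so Qd = 582 − 4P.
Supply slope: (350 − 358)/(56 − 58) = 4, so Qs = 4P + 126.
Before the tax: set 582 − 4P = 4P + 126 → P* = $57, Q* = 354.
With the tax collected from suppliers, supply shifts: Qs = 4(P − 18) + 126.
New equilibrium: buyers pay $66, suppliers receive $48, Q = 318. (Wedge: Pb − Ps = 18.)
Burden on buyers: $9; on suppliers: $9. (They sum to $18.)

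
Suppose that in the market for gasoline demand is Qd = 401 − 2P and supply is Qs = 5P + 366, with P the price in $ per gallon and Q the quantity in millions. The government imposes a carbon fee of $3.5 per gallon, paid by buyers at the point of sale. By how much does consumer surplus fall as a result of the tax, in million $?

Before the tax: set 401 − 2P = 5P + 366 → P* = $5, Q* = 391.
With the tax collected from buyers, demand (in seller-price terms) shifts: Qd = 401 − 2(P + 3.5).
Solving gives Q = 386 with buyers paying $7.5 and producers receiving $4 (the $3.5 wedge).
ΔCS is the trapezoid between Q = 386 and Q = 391 of height $2.5: ½ · (391 + 386) · 2.5 = $971.25.

Consumer surplus falls by $971.25 million.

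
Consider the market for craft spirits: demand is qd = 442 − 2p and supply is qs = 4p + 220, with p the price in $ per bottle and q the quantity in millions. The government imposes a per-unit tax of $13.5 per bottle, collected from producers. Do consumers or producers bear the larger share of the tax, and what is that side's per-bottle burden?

Consumers bear the larger share: $9 per bottle.

Before the tax: set 442 − 2p = 4p + 220 → p* = $37, q* = 368.
With the tax collected from producers, supply shifts: qs = 4(p − 13.5) + 220.
Solving gives q = 350 with consumers paying $46 and producers receiving $32.5 (the $13.5 wedge).
Per-bottle burden: consumers $9, producers $4.5.
Consumers take the larger share because demand is less price-elastic here (demand slope 2 vs supply slope 4).
The less price-elastic side of the market bears the larger share of a per-unit tax.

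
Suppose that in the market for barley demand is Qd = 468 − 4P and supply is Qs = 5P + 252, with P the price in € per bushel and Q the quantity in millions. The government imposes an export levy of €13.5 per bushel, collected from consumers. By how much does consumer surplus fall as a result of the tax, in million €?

Before the tax: set 468 − 4P = 5P + 252 → P* = €24, Q* = 372.
With the tax collected from consumers, demand (in seller-price terms) shifts: Qd = 468 − 4(P + 13.5).
Solving gives Q = 342 with consumers paying €31.5 and sellers receiving €18 (the €13.5 wedge).
ΔCS is the trapezoid between Q = 342 and Q = 372 of height €7.5: ½ · (372 + 342) · 7.5 = €2677.5.

Consumer surplus falls by €2677.5 million.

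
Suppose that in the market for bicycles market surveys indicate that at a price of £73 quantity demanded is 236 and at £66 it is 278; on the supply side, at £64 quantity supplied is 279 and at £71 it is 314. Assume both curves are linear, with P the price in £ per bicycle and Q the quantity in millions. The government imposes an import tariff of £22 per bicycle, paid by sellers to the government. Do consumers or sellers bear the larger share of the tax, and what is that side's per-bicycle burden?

Sellers bear the larger share: £12 per bicycle.

Demand slope: (278 − 236)/(66 − 73) = -6, so Qd = 674 − 6P.
Supply slope: (314 − 279)/(71 − 64) = 5, so Qs = 5P − 41.
Without the tax, 674 − 6P = 5P − 41 gives 11P = 715, so P* = £65 and Q* = 284.
With the tax collected from sellers, supply shifts: Qs = 5(P − 22) − 41.
Solving gives Q = 224 with consumers paying £75 and sellers receiving £53 (the £22 wedge).
Per-bicycle burden: consumers £10, sellers £12.
Sellers take the larger share because supply is less price-elastic here (demand slope 6 vs supply slope 5).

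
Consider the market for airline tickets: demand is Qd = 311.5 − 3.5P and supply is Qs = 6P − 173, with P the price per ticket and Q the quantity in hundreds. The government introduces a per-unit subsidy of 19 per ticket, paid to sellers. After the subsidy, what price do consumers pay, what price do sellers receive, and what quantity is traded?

Before the subsidy: set 311.5 − 3.5P = 6P − 173 → P* = 51, Q* = 133.
With a per-unit subsidy paid to sellers, each receives P + 19 per unit sold, so supply becomes Qs = 6(P + 19) − 173.
New equilibrium: consumers pay 39, sellers receive 58, Q = 175. (Wedge: Pb − Ps = −19.)

Consumers pay 39; sellers receive 58; quantity = 175.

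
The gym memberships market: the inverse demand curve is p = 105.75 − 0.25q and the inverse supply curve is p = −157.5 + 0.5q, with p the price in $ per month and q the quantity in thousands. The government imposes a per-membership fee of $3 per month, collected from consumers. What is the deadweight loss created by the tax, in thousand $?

Deadweight loss = $6 thousand.

Rewrite in direct form: qd = 423 − 4p and qs = 2p + 315.
Without the tax, 423 − 4p = 2p + 315 gives 6p = 108, so p* = $18 and q* = 351.
With the tax collected from consumers, demand (in seller-price terms) shifts: qd = 423 − 4(p + 3).
Solving gives q = 347 with consumers paying $19 and producers receiving $16 (the $3 wedge).
Quantity falls by |ΔQ| = |351 − 347| = 4.
DWL = ½ · t · |ΔQ| = ½ · 3 · 4 = $6.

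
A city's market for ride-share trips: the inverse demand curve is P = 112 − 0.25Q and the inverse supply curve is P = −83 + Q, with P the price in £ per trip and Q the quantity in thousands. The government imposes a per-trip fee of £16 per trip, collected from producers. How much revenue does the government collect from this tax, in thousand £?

Inverting to Q(P) form: Qd = 448 − 4P; Qs = P + 83.
Without the tax, 448 − 4P = P + 83 gives 5P = 365, so P* = £73 and Q* = 156.
With the tax collected from producers, supply shifts: Qs = (P − 16) + 83.
Solving gives Q = 143.2 with consumers paying £76.2 and producers receiving £60.2 (the £16 wedge).
Revenue = t · Q = 16 · 143.2 = £2291.2.

Tax revenue = £2291.2 thousand.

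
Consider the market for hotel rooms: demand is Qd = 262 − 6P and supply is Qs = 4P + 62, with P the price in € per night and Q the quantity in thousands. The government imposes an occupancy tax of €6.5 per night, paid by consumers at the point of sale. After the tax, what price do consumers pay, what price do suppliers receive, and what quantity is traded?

Before the tax: set 262 − 6P = 4P + 62 → P* = €20, Q* = 142.
With the tax collected from consumers, demand (in seller-price terms) shifts: Qd = 262 − 6(P + 6.5).
New equilibrium: consumers pay €22.6, suppliers receive €16.1, Q = 126.4. (Wedge: Pb − Ps = 6.5.)
The less price-elastic side of the market bears the larger share of a per-unit tax.

Consumers pay €22.6; suppliers receive €16.1; quantity = 126.4.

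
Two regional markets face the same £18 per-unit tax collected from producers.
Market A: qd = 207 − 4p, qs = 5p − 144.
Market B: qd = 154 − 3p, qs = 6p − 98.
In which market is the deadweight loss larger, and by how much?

Market A: pre-tax p* = £39, q* = 51; post-tax q = 11; deadweight loss = £360.
Market B: pre-tax p* = £28, q* = 70; post-tax q = 34; deadweight loss = £324.
Difference: £360 vs £324 → market A is larger by £36.

Market A, by £36.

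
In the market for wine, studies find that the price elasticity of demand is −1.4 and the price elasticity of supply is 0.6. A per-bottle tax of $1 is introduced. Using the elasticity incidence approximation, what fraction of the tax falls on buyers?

Incidence ratio: buyers' share ≈ εs / (εs + |εd|) = 0.6 / (0.6 + 1.4) = 0.3.
Supply is the less elastic side, so buyers bear the smaller share.

Buyers' share ≈ 0.3.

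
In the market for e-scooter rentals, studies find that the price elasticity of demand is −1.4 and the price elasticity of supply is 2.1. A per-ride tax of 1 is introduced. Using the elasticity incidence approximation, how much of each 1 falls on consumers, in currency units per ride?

Consumers bear ≈ 0.6 per ride.

Incidence ratio: consumers' share ≈ εs / (εs + |εd|) = 2.1 / (2.1 + 1.4) = 0.6.
So consumers bear ≈ 0.6 × 1 = 0.6; suppliers bear 0.4.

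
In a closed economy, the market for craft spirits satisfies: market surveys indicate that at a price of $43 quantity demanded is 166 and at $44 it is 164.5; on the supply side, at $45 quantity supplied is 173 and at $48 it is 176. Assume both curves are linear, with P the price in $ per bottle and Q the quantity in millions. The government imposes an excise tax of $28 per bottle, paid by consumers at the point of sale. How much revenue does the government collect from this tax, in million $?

Tax revenue = $4261.6 million.

Demand slope: (164.5 − 166)/(44 − 43) = -1.5, so Qd = 230.5 − 1.5P.
Supply slope: (176 − 173)/(48 − 45) = 1, so Qs = P + 128.
Without the tax, 230.5 − 1.5P = P + 128 gives 2.5P = 102.5, so P* = $41 and Q* = 169.
With the tax collected from consumers, demand (in seller-price terms) shifts: Qd = 230.5 − 1.5(P + 28).
Solving gives Q = 152.2 with consumers paying $52.2 and sellers receiving $24.2 (the $28 wedge).
Revenue = t · Q = 28 · 152.2 = $4261.6.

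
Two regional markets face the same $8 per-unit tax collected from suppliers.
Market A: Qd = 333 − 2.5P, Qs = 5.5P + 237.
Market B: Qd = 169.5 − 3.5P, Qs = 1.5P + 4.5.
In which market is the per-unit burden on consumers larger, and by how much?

Market A: pre-tax P* = $12, Q* = 303; post-tax Q = 289.25; per-unit burden on consumers = $5.5.
Market B: pre-tax P* = $33, Q* = 54; post-tax Q = 45.6; per-unit burden on consumers = $2.4.
Difference: $5.5 vs $2.4 → market A is larger by $3.1.

Market A, by $3.1.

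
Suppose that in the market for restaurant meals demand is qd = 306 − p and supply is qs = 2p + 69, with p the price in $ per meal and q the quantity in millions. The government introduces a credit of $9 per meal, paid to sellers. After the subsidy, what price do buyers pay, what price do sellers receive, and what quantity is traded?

Without the subsidy, 306 − p = 2p + 69 gives 3p = 237, so p* = $79 and q* = 227.
With a per-unit subsidy paid to sellers, each receives p + 9 per unit sold, so supply becomes qs = 2(p + 9) + 69.
New equilibrium: buyers pay $73, sellers receive $82, q = 233. (Wedge: pb − ps = −9.)

Buyers pay $73; sellers receive $82; quantity = 233.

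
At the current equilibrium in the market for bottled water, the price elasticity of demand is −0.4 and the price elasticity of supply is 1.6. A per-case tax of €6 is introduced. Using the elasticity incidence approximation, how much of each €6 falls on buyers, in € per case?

Buyers bear ≈ €4.8 per case.

Incidence ratio: buyers' share ≈ εs / (εs + |εd|) = 1.6 / (1.6 + 0.4) = 0.8.
So buyers bear ≈ 0.8 × €6 = €4.8; suppliers bear €1.2.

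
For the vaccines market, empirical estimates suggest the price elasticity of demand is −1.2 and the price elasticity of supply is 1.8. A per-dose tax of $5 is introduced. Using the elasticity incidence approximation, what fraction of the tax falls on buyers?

Buyers' share ≈ 0.6.

Incidence ratio: buyers' share ≈ εs / (εs + |εd|) = 1.8 / (1.8 + 1.2) = 0.6.
Supply is the more elastic side, so buyers bear the larger share.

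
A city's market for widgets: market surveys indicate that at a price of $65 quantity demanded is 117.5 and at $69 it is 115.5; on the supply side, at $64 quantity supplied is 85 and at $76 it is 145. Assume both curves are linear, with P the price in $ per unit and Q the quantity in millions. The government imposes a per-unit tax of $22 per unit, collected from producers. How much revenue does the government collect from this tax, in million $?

Tax revenue = $2310 million.

Demand slope: (115.5 − 117.5)/(69 − 65) = -0.5, so Qd = 150 − 0.5P.
Supply slope: (145 − 85)/(76 − 64) = 5, so Qs = 5P − 235.
Without the tax, 150 − 0.5P = 5P − 235 gives 5.5P = 385, so P* = $70 and Q* = 115.
With the tax collected from producers, supply shifts: Qs = 5(P − 22) − 235.
New equilibrium: buyers pay $90, producers receive $68, Q = 105. (Wedge: Pb − Ps = 22.)
Revenue = t · Q = 22 · 105 = $2310.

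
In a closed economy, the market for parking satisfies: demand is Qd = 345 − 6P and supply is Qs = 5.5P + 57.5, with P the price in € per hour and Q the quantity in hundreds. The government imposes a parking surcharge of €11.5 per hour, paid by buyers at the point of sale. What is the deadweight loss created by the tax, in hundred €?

Deadweight loss = €189.75 hundred.

Before the tax: set 345 − 6P = 5.5P + 57.5 → P* = €25, Q* = 195.
With the tax collected from buyers, demand (in seller-price terms) shifts: Qd = 345 − 6(P + 11.5).
Solving gives Q = 162 with buyers paying €30.5 and sellers receiving €19 (the €11.5 wedge).
Quantity falls by |ΔQ| = |195 − 162| = 33.
DWL = ½ · t · |ΔQ| = ½ · 11.5 · 33 = €189.75.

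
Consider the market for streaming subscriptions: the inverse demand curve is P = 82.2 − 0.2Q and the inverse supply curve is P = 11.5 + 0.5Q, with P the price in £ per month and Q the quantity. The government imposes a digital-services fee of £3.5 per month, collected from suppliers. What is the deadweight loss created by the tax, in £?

Deadweight loss = £8.75.

Rewrite in direct form: Qd = 411 − 5P and Qs = 2P − 23.
Without the tax, 411 − 5P = 2P − 23 gives 7P = 434, so P* = £62 and Q* = 101.
With the tax collected from suppliers, supply shifts: Qs = 2(P − 3.5) − 23.
Solving gives Q = 96 with consumers paying £63 and suppliers receiving £59.5 (the £3.5 wedge).
Quantity falls by |ΔQ| = |101 − 96| = 5.
DWL = ½ · t · |ΔQ| = ½ · 3.5 · 5 = £8.75.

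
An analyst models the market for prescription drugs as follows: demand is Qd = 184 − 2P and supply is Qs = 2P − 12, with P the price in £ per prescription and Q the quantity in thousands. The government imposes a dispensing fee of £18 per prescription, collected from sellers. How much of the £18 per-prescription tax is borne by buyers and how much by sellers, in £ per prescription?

Buyers bear £9 per prescription; sellers bear £9 per prescription.

Without the tax, 184 − 2P = 2P − 12 gives 4P = 196, so P* = £49 and Q* = 86.
With the tax collected from sellers, supply shifts: Qs = 2(P − 18) − 12.
Solving gives Q = 68 with buyers paying £58 and sellers receiving £40 (the £18 wedge).
Burden on buyers: £9; on sellers: £9. (They sum to £18.)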